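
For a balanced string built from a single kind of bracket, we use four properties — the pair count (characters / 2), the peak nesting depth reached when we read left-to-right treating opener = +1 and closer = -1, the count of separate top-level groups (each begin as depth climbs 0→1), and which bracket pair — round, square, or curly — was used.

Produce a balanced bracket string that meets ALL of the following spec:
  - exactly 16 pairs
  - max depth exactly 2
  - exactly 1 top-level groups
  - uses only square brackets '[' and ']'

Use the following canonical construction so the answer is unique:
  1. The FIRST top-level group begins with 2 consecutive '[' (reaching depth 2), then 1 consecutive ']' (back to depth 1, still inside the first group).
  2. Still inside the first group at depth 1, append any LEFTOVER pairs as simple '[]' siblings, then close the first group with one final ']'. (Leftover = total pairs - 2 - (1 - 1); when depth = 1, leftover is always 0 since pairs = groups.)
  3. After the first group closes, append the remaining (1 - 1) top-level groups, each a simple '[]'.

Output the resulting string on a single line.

Spec: pairs=16 depth=2 groups=1
Leftover pairs = 16 - 2 - (1-1) = 14
First group: deep chain of depth 2 + 14 sibling pairs
Remaining 0 groups: simple '[]' each

Answer: [[][][][][][][][][][][][][][][]]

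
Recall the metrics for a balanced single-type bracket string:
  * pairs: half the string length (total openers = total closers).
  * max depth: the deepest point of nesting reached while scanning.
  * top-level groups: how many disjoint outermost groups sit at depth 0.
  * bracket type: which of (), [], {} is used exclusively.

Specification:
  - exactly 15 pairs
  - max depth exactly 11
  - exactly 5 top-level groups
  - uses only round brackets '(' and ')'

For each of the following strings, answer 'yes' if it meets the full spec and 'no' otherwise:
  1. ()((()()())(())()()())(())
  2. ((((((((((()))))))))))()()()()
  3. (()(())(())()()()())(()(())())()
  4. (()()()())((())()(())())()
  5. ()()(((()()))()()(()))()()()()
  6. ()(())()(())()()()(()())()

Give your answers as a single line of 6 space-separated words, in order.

Answer: no yes no no no no

Derivation:
String 1 '()((()()())(())()()())(())': depth seq [1 0 1 2 3 2 3 2 3 2 1 2 3 2 1 2 1 2 1 2 1 0 1 2 1 0]
  -> pairs=13 depth=3 groups=3 -> no
String 2 '((((((((((()))))))))))()()()()': depth seq [1 2 3 4 5 6 7 8 9 10 11 10 9 8 7 6 5 4 3 2 1 0 1 0 1 0 1 0 1 0]
  -> pairs=15 depth=11 groups=5 -> yes
String 3 '(()(())(())()()()())(()(())())()': depth seq [1 2 1 2 3 2 1 2 3 2 1 2 1 2 1 2 1 2 1 0 1 2 1 2 3 2 1 2 1 0 1 0]
  -> pairs=16 depth=3 groups=3 -> no
String 4 '(()()()())((())()(())())()': depth seq [1 2 1 2 1 2 1 2 1 0 1 2 3 2 1 2 1 2 3 2 1 2 1 0 1 0]
  -> pairs=13 depth=3 groups=3 -> no
String 5 '()()(((()()))()()(()))()()()()': depth seq [1 0 1 0 1 2 3 4 3 4 3 2 1 2 1 2 1 2 3 2 1 0 1 0 1 0 1 0 1 0]
  -> pairs=15 depth=4 groups=7 -> no
String 6 '()(())()(())()()()(()())()': depth seq [1 0 1 2 1 0 1 0 1 2 1 0 1 0 1 0 1 0 1 2 1 2 1 0 1 0]
  -> pairs=13 depth=2 groups=9 -> no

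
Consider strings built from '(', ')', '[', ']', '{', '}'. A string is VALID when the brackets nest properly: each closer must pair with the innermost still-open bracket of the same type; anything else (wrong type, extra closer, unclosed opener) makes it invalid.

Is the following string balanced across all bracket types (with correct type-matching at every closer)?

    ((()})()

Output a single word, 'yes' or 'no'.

pos 0: push '('; stack = (
pos 1: push '('; stack = ((
pos 2: push '('; stack = (((
pos 3: ')' matches '('; pop; stack = ((
pos 4: saw closer '}' but top of stack is '(' (expected ')') → INVALID
Verdict: type mismatch at position 4: '}' closes '(' → no

Answer: no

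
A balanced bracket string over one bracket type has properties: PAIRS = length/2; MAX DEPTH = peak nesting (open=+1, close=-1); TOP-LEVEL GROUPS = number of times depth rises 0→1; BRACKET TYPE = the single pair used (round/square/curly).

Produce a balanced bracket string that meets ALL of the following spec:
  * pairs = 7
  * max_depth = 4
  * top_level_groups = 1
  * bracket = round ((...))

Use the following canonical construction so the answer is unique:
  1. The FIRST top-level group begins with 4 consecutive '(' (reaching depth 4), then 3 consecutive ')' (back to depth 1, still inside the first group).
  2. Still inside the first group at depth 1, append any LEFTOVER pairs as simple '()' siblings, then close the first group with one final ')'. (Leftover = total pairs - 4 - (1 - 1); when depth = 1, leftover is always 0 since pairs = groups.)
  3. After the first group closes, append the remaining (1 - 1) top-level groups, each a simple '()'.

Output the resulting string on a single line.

Answer: (((()))()()())

Derivation:
Spec: pairs=7 depth=4 groups=1
Leftover pairs = 7 - 4 - (1-1) = 3
First group: deep chain of depth 4 + 3 sibling pairs
Remaining 0 groups: simple '()' each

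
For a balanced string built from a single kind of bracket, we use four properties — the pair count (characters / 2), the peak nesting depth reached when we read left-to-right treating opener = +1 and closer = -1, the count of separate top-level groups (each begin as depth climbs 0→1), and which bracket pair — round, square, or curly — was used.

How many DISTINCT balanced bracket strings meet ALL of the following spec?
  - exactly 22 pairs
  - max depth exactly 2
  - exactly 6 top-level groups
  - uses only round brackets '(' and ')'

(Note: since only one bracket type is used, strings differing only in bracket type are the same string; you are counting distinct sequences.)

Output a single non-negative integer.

Spec: pairs=22 depth=2 groups=6
Count(depth <= 2) = 20349
Count(depth <= 1) = 0
Count(depth == 2) = 20349 - 0 = 20349

Answer: 20349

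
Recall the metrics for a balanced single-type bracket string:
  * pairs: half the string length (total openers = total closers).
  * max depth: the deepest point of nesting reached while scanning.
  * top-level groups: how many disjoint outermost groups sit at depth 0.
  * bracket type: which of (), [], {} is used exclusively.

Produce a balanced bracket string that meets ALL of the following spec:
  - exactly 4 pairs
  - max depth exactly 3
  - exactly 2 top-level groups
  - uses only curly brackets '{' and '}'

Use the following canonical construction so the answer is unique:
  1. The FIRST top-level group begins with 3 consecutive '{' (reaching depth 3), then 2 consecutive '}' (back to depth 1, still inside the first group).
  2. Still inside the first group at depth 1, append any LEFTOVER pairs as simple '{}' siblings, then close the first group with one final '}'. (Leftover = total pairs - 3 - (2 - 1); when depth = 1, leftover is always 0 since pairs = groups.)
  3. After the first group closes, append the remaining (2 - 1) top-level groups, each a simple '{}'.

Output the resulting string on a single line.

Spec: pairs=4 depth=3 groups=2
Leftover pairs = 4 - 3 - (2-1) = 0
First group: deep chain of depth 3 + 0 sibling pairs
Remaining 1 groups: simple '{}' each

Answer: {{{}}}{}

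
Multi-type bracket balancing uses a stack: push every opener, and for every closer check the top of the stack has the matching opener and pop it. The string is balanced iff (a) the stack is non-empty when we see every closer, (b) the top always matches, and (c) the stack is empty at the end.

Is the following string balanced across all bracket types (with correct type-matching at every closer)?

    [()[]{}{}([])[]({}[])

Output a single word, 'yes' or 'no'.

Answer: no

Derivation:
pos 0: push '['; stack = [
pos 1: push '('; stack = [(
pos 2: ')' matches '('; pop; stack = [
pos 3: push '['; stack = [[
pos 4: ']' matches '['; pop; stack = [
pos 5: push '{'; stack = [{
pos 6: '}' matches '{'; pop; stack = [
pos 7: push '{'; stack = [{
pos 8: '}' matches '{'; pop; stack = [
pos 9: push '('; stack = [(
pos 10: push '['; stack = [([
pos 11: ']' matches '['; pop; stack = [(
pos 12: ')' matches '('; pop; stack = [
pos 13: push '['; stack = [[
pos 14: ']' matches '['; pop; stack = [
pos 15: push '('; stack = [(
pos 16: push '{'; stack = [({
pos 17: '}' matches '{'; pop; stack = [(
pos 18: push '['; stack = [([
pos 19: ']' matches '['; pop; stack = [(
pos 20: ')' matches '('; pop; stack = [
end: stack still non-empty ([) → INVALID
Verdict: unclosed openers at end: [ → no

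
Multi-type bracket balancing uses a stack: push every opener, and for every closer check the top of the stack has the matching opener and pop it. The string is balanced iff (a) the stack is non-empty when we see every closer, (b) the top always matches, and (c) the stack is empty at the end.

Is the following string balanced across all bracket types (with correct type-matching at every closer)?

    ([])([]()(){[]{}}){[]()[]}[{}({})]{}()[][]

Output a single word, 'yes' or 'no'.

pos 0: push '('; stack = (
pos 1: push '['; stack = ([
pos 2: ']' matches '['; pop; stack = (
pos 3: ')' matches '('; pop; stack = (empty)
pos 4: push '('; stack = (
pos 5: push '['; stack = ([
pos 6: ']' matches '['; pop; stack = (
pos 7: push '('; stack = ((
pos 8: ')' matches '('; pop; stack = (
pos 9: push '('; stack = ((
pos 10: ')' matches '('; pop; stack = (
pos 11: push '{'; stack = ({
pos 12: push '['; stack = ({[
pos 13: ']' matches '['; pop; stack = ({
pos 14: push '{'; stack = ({{
pos 15: '}' matches '{'; pop; stack = ({
pos 16: '}' matches '{'; pop; stack = (
pos 17: ')' matches '('; pop; stack = (empty)
pos 18: push '{'; stack = {
pos 19: push '['; stack = {[
pos 20: ']' matches '['; pop; stack = {
pos 21: push '('; stack = {(
pos 22: ')' matches '('; pop; stack = {
pos 23: push '['; stack = {[
pos 24: ']' matches '['; pop; stack = {
pos 25: '}' matches '{'; pop; stack = (empty)
pos 26: push '['; stack = [
pos 27: push '{'; stack = [{
pos 28: '}' matches '{'; pop; stack = [
pos 29: push '('; stack = [(
pos 30: push '{'; stack = [({
pos 31: '}' matches '{'; pop; stack = [(
pos 32: ')' matches '('; pop; stack = [
pos 33: ']' matches '['; pop; stack = (empty)
pos 34: push '{'; stack = {
pos 35: '}' matches '{'; pop; stack = (empty)
pos 36: push '('; stack = (
pos 37: ')' matches '('; pop; stack = (empty)
pos 38: push '['; stack = [
pos 39: ']' matches '['; pop; stack = (empty)
pos 40: push '['; stack = [
pos 41: ']' matches '['; pop; stack = (empty)
end: stack empty → VALID
Verdict: properly nested → yes

Answer: yes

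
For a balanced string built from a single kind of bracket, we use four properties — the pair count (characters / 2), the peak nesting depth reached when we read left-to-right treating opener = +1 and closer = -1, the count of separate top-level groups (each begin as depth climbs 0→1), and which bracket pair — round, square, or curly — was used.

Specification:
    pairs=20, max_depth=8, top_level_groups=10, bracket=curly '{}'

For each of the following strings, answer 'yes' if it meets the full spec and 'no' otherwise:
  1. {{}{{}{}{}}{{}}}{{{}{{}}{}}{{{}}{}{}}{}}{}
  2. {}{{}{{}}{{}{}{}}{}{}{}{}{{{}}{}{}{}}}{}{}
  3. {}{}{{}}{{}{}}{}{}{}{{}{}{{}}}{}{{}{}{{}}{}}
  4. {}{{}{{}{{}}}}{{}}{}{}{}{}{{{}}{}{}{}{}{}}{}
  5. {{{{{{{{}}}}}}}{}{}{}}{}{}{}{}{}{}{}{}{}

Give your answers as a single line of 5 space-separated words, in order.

Answer: no no no no yes

Derivation:
String 1 '{{}{{}{}{}}{{}}}{{{}{{}}{}}{{{}}{}{}}{}}{}': depth seq [1 2 1 2 3 2 3 2 3 2 1 2 3 2 1 0 1 2 3 2 3 4 3 2 3 2 1 2 3 4 3 2 3 2 3 2 1 2 1 0 1 0]
  -> pairs=21 depth=4 groups=3 -> no
String 2 '{}{{}{{}}{{}{}{}}{}{}{}{}{{{}}{}{}{}}}{}{}': depth seq [1 0 1 2 1 2 3 2 1 2 3 2 3 2 3 2 1 2 1 2 1 2 1 2 1 2 3 4 3 2 3 2 3 2 3 2 1 0 1 0 1 0]
  -> pairs=21 depth=4 groups=4 -> no
String 3 '{}{}{{}}{{}{}}{}{}{}{{}{}{{}}}{}{{}{}{{}}{}}': depth seq [1 0 1 0 1 2 1 0 1 2 1 2 1 0 1 0 1 0 1 0 1 2 1 2 1 2 3 2 1 0 1 0 1 2 1 2 1 2 3 2 1 2 1 0]
  -> pairs=22 depth=3 groups=10 -> no
String 4 '{}{{}{{}{{}}}}{{}}{}{}{}{}{{{}}{}{}{}{}{}}{}': depth seq [1 0 1 2 1 2 3 2 3 4 3 2 1 0 1 2 1 0 1 0 1 0 1 0 1 0 1 2 3 2 1 2 1 2 1 2 1 2 1 2 1 0 1 0]
  -> pairs=22 depth=4 groups=9 -> no
String 5 '{{{{{{{{}}}}}}}{}{}{}}{}{}{}{}{}{}{}{}{}': depth seq [1 2 3 4 5 6 7 8 7 6 5 4 3 2 1 2 1 2 1 2 1 0 1 0 1 0 1 0 1 0 1 0 1 0 1 0 1 0 1 0]
  -> pairs=20 depth=8 groups=10 -> yes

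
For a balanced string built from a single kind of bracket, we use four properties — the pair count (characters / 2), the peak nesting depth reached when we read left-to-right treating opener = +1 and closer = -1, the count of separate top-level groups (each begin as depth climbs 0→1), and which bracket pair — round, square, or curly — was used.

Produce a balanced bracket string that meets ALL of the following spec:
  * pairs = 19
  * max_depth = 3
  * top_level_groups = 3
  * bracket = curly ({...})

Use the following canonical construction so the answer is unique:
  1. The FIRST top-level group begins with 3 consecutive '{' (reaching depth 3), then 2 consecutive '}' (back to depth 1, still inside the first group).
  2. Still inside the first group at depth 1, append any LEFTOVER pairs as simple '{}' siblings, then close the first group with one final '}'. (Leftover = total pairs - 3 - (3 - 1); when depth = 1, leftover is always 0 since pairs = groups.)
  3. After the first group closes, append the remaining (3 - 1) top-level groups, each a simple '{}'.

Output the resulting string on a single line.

Answer: {{{}}{}{}{}{}{}{}{}{}{}{}{}{}{}{}}{}{}

Derivation:
Spec: pairs=19 depth=3 groups=3
Leftover pairs = 19 - 3 - (3-1) = 14
First group: deep chain of depth 3 + 14 sibling pairs
Remaining 2 groups: simple '{}' each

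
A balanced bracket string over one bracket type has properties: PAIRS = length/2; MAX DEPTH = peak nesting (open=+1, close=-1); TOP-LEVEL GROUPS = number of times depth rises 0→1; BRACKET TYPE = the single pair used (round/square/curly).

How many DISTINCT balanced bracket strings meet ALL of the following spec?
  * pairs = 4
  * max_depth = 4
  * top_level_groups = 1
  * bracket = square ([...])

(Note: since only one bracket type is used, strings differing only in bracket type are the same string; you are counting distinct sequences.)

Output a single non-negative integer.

Answer: 1

Derivation:
Spec: pairs=4 depth=4 groups=1
Count(depth <= 4) = 5
Count(depth <= 3) = 4
Count(depth == 4) = 5 - 4 = 1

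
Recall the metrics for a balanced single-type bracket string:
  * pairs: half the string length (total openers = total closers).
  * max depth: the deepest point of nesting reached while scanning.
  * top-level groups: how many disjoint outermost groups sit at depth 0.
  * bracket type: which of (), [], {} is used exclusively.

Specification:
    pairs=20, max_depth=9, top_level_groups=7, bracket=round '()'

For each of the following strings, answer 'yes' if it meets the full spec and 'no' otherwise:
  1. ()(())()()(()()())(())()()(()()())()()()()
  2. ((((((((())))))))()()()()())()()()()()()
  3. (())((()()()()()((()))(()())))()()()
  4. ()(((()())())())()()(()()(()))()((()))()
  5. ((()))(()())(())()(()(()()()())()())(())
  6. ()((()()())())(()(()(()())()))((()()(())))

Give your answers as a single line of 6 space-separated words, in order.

String 1 '()(())()()(()()())(())()()(()()())()()()()': depth seq [1 0 1 2 1 0 1 0 1 0 1 2 1 2 1 2 1 0 1 2 1 0 1 0 1 0 1 2 1 2 1 2 1 0 1 0 1 0 1 0 1 0]
  -> pairs=21 depth=2 groups=13 -> no
String 2 '((((((((())))))))()()()()())()()()()()()': depth seq [1 2 3 4 5 6 7 8 9 8 7 6 5 4 3 2 1 2 1 2 1 2 1 2 1 2 1 0 1 0 1 0 1 0 1 0 1 0 1 0]
  -> pairs=20 depth=9 groups=7 -> yes
String 3 '(())((()()()()()((()))(()())))()()()': depth seq [1 2 1 0 1 2 3 2 3 2 3 2 3 2 3 2 3 4 5 4 3 2 3 4 3 4 3 2 1 0 1 0 1 0 1 0]
  -> pairs=18 depth=5 groups=5 -> no
String 4 '()(((()())())())()()(()()(()))()((()))()': depth seq [1 0 1 2 3 4 3 4 3 2 3 2 1 2 1 0 1 0 1 0 1 2 1 2 1 2 3 2 1 0 1 0 1 2 3 2 1 0 1 0]
  -> pairs=20 depth=4 groups=8 -> no
String 5 '((()))(()())(())()(()(()()()())()())(())': depth seq [1 2 3 2 1 0 1 2 1 2 1 0 1 2 1 0 1 0 1 2 1 2 3 2 3 2 3 2 3 2 1 2 1 2 1 0 1 2 1 0]
  -> pairs=20 depth=3 groups=6 -> no
String 6 '()((()()())())(()(()(()())()))((()()(())))': depth seq [1 0 1 2 3 2 3 2 3 2 1 2 1 0 1 2 1 2 3 2 3 4 3 4 3 2 3 2 1 0 1 2 3 2 3 2 3 4 3 2 1 0]
  -> pairs=21 depth=4 groups=4 -> no

Answer: no yes no no no no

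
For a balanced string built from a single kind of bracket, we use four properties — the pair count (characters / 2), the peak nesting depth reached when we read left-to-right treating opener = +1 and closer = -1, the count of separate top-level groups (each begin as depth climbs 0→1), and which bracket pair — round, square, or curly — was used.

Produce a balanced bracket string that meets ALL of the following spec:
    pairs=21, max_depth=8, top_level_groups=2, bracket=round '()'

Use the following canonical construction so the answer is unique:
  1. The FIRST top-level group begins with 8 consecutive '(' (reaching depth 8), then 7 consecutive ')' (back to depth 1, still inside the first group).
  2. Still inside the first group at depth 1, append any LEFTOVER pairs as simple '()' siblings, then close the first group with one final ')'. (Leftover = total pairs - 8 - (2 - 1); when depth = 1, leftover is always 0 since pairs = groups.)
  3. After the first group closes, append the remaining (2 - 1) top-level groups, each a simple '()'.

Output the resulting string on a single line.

Spec: pairs=21 depth=8 groups=2
Leftover pairs = 21 - 8 - (2-1) = 12
First group: deep chain of depth 8 + 12 sibling pairs
Remaining 1 groups: simple '()' each

Answer: (((((((()))))))()()()()()()()()()()()())()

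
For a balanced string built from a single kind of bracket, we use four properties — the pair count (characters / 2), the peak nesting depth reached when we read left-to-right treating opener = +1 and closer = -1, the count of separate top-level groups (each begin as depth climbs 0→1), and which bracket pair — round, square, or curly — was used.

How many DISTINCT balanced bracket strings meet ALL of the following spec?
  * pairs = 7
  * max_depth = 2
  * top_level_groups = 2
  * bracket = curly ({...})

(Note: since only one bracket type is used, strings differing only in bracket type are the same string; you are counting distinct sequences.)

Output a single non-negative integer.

Spec: pairs=7 depth=2 groups=2
Count(depth <= 2) = 6
Count(depth <= 1) = 0
Count(depth == 2) = 6 - 0 = 6

Answer: 6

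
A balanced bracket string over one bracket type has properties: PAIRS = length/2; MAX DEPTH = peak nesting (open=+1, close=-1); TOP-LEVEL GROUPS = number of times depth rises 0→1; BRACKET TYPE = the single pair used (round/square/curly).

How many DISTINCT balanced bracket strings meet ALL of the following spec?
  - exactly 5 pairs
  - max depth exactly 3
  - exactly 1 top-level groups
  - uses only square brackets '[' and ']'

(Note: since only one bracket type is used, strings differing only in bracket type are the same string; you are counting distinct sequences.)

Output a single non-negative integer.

Spec: pairs=5 depth=3 groups=1
Count(depth <= 3) = 8
Count(depth <= 2) = 1
Count(depth == 3) = 8 - 1 = 7

Answer: 7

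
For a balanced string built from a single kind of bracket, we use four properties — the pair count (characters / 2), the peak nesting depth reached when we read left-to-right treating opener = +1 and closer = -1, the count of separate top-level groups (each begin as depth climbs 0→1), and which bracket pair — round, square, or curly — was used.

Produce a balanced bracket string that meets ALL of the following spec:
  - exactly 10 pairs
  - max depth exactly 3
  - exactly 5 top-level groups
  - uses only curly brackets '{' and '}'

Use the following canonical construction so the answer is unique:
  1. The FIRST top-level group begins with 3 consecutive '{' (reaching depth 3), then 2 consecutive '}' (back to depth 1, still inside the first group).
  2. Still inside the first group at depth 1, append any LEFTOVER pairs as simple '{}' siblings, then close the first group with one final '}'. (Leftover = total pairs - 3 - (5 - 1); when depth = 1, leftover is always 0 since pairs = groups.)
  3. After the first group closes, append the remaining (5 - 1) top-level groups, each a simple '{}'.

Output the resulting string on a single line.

Answer: {{{}}{}{}{}}{}{}{}{}

Derivation:
Spec: pairs=10 depth=3 groups=5
Leftover pairs = 10 - 3 - (5-1) = 3
First group: deep chain of depth 3 + 3 sibling pairs
Remaining 4 groups: simple '{}' each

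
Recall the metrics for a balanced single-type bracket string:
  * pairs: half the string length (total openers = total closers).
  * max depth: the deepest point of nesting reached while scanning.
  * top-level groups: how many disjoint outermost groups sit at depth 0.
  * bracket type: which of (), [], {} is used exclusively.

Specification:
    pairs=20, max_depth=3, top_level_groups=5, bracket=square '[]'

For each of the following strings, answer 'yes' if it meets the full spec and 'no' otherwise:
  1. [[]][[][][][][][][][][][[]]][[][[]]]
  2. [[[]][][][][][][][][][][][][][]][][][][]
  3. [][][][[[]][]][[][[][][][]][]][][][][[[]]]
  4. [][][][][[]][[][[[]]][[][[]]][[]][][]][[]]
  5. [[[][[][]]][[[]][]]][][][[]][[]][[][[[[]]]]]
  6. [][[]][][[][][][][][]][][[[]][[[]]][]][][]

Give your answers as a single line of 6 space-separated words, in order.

String 1 '[[]][[][][][][][][][][][[]]][[][[]]]': depth seq [1 2 1 0 1 2 1 2 1 2 1 2 1 2 1 2 1 2 1 2 1 2 1 2 3 2 1 0 1 2 1 2 3 2 1 0]
  -> pairs=18 depth=3 groups=3 -> no
String 2 '[[[]][][][][][][][][][][][][][]][][][][]': depth seq [1 2 3 2 1 2 1 2 1 2 1 2 1 2 1 2 1 2 1 2 1 2 1 2 1 2 1 2 1 2 1 0 1 0 1 0 1 0 1 0]
  -> pairs=20 depth=3 groups=5 -> yes
String 3 '[][][][[[]][]][[][[][][][]][]][][][][[[]]]': depth seq [1 0 1 0 1 0 1 2 3 2 1 2 1 0 1 2 1 2 3 2 3 2 3 2 3 2 1 2 1 0 1 0 1 0 1 0 1 2 3 2 1 0]
  -> pairs=21 depth=3 groups=9 -> no
String 4 '[][][][][[]][[][[[]]][[][[]]][[]][][]][[]]': depth seq [1 0 1 0 1 0 1 0 1 2 1 0 1 2 1 2 3 4 3 2 1 2 3 2 3 4 3 2 1 2 3 2 1 2 1 2 1 0 1 2 1 0]
  -> pairs=21 depth=4 groups=7 -> no
String 5 '[[[][[][]]][[[]][]]][][][[]][[]][[][[[[]]]]]': depth seq [1 2 3 2 3 4 3 4 3 2 1 2 3 4 3 2 3 2 1 0 1 0 1 0 1 2 1 0 1 2 1 0 1 2 1 2 3 4 5 4 3 2 1 0]
  -> pairs=22 depth=5 groups=6 -> no
String 6 '[][[]][][[][][][][][]][][[[]][[[]]][]][][]': depth seq [1 0 1 2 1 0 1 0 1 2 1 2 1 2 1 2 1 2 1 2 1 0 1 0 1 2 3 2 1 2 3 4 3 2 1 2 1 0 1 0 1 0]
  -> pairs=21 depth=4 groups=8 -> no

Answer: no yes no no no no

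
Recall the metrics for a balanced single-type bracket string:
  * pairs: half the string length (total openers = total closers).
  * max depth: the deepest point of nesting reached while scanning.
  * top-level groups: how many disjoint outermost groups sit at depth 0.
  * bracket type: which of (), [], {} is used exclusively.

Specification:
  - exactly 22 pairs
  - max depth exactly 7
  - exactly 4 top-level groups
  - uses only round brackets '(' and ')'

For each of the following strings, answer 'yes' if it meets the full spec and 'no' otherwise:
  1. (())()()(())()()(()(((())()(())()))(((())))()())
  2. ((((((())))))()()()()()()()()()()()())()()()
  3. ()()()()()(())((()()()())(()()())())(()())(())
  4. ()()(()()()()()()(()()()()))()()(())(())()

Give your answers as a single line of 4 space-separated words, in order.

String 1 '(())()()(())()()(()(((())()(())()))(((())))()())': depth seq [1 2 1 0 1 0 1 0 1 2 1 0 1 0 1 0 1 2 1 2 3 4 5 4 3 4 3 4 5 4 3 4 3 2 1 2 3 4 5 4 3 2 1 2 1 2 1 0]
  -> pairs=24 depth=5 groups=7 -> no
String 2 '((((((())))))()()()()()()()()()()()())()()()': depth seq [1 2 3 4 5 6 7 6 5 4 3 2 1 2 1 2 1 2 1 2 1 2 1 2 1 2 1 2 1 2 1 2 1 2 1 2 1 0 1 0 1 0 1 0]
  -> pairs=22 depth=7 groups=4 -> yes
String 3 '()()()()()(())((()()()())(()()())())(()())(())': depth seq [1 0 1 0 1 0 1 0 1 0 1 2 1 0 1 2 3 2 3 2 3 2 3 2 1 2 3 2 3 2 3 2 1 2 1 0 1 2 1 2 1 0 1 2 1 0]
  -> pairs=23 depth=3 groups=9 -> no
String 4 '()()(()()()()()()(()()()()))()()(())(())()': depth seq [1 0 1 0 1 2 1 2 1 2 1 2 1 2 1 2 1 2 3 2 3 2 3 2 3 2 1 0 1 0 1 0 1 2 1 0 1 2 1 0 1 0]
  -> pairs=21 depth=3 groups=8 -> no

Answer: no yes no no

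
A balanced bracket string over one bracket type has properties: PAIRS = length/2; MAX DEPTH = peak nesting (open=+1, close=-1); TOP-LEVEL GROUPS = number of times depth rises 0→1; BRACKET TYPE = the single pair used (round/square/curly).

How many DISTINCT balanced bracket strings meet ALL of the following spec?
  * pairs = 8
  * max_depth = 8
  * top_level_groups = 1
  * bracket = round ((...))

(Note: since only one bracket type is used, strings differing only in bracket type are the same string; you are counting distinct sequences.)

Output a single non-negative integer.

Spec: pairs=8 depth=8 groups=1
Count(depth <= 8) = 429
Count(depth <= 7) = 428
Count(depth == 8) = 429 - 428 = 1

Answer: 1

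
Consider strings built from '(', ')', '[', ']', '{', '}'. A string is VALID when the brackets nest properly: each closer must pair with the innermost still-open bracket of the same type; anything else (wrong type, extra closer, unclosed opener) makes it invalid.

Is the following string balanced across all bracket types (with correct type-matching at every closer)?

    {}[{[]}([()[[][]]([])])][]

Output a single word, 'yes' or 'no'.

Answer: yes

Derivation:
pos 0: push '{'; stack = {
pos 1: '}' matches '{'; pop; stack = (empty)
pos 2: push '['; stack = [
pos 3: push '{'; stack = [{
pos 4: push '['; stack = [{[
pos 5: ']' matches '['; pop; stack = [{
pos 6: '}' matches '{'; pop; stack = [
pos 7: push '('; stack = [(
pos 8: push '['; stack = [([
pos 9: push '('; stack = [([(
pos 10: ')' matches '('; pop; stack = [([
pos 11: push '['; stack = [([[
pos 12: push '['; stack = [([[[
pos 13: ']' matches '['; pop; stack = [([[
pos 14: push '['; stack = [([[[
pos 15: ']' matches '['; pop; stack = [([[
pos 16: ']' matches '['; pop; stack = [([
pos 17: push '('; stack = [([(
pos 18: push '['; stack = [([([
pos 19: ']' matches '['; pop; stack = [([(
pos 20: ')' matches '('; pop; stack = [([
pos 21: ']' matches '['; pop; stack = [(
pos 22: ')' matches '('; pop; stack = [
pos 23: ']' matches '['; pop; stack = (empty)
pos 24: push '['; stack = [
pos 25: ']' matches '['; pop; stack = (empty)
end: stack empty → VALID
Verdict: properly nested → yes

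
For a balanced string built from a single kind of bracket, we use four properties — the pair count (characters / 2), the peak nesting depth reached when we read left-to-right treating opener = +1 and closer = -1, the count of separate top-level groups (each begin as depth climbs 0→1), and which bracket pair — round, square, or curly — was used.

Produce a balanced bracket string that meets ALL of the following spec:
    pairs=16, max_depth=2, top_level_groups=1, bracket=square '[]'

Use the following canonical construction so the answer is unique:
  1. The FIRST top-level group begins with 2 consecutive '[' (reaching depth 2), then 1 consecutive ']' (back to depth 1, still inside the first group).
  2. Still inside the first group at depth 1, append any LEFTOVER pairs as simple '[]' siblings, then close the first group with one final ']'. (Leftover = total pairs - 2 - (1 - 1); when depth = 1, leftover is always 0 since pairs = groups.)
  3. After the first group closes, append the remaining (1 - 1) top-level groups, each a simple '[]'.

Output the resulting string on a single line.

Spec: pairs=16 depth=2 groups=1
Leftover pairs = 16 - 2 - (1-1) = 14
First group: deep chain of depth 2 + 14 sibling pairs
Remaining 0 groups: simple '[]' each

Answer: [[][][][][][][][][][][][][][][]]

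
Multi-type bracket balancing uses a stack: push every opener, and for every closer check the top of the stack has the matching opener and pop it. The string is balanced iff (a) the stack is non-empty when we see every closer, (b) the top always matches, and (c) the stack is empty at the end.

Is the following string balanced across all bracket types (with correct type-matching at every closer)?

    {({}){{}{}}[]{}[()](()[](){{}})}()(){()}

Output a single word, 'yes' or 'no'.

Answer: yes

Derivation:
pos 0: push '{'; stack = {
pos 1: push '('; stack = {(
pos 2: push '{'; stack = {({
pos 3: '}' matches '{'; pop; stack = {(
pos 4: ')' matches '('; pop; stack = {
pos 5: push '{'; stack = {{
pos 6: push '{'; stack = {{{
pos 7: '}' matches '{'; pop; stack = {{
pos 8: push '{'; stack = {{{
pos 9: '}' matches '{'; pop; stack = {{
pos 10: '}' matches '{'; pop; stack = {
pos 11: push '['; stack = {[
pos 12: ']' matches '['; pop; stack = {
pos 13: push '{'; stack = {{
pos 14: '}' matches '{'; pop; stack = {
pos 15: push '['; stack = {[
pos 16: push '('; stack = {[(
pos 17: ')' matches '('; pop; stack = {[
pos 18: ']' matches '['; pop; stack = {
pos 19: push '('; stack = {(
pos 20: push '('; stack = {((
pos 21: ')' matches '('; pop; stack = {(
pos 22: push '['; stack = {([
pos 23: ']' matches '['; pop; stack = {(
pos 24: push '('; stack = {((
pos 25: ')' matches '('; pop; stack = {(
pos 26: push '{'; stack = {({
pos 27: push '{'; stack = {({{
pos 28: '}' matches '{'; pop; stack = {({
pos 29: '}' matches '{'; pop; stack = {(
pos 30: ')' matches '('; pop; stack = {
pos 31: '}' matches '{'; pop; stack = (empty)
pos 32: push '('; stack = (
pos 33: ')' matches '('; pop; stack = (empty)
pos 34: push '('; stack = (
pos 35: ')' matches '('; pop; stack = (empty)
pos 36: push '{'; stack = {
pos 37: push '('; stack = {(
pos 38: ')' matches '('; pop; stack = {
pos 39: '}' matches '{'; pop; stack = (empty)
end: stack empty → VALID
Verdict: properly nested → yes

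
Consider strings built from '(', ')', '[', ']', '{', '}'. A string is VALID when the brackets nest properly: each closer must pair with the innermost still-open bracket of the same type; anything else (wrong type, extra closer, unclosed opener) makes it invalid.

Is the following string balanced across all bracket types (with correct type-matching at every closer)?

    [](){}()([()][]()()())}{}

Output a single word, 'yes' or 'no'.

pos 0: push '['; stack = [
pos 1: ']' matches '['; pop; stack = (empty)
pos 2: push '('; stack = (
pos 3: ')' matches '('; pop; stack = (empty)
pos 4: push '{'; stack = {
pos 5: '}' matches '{'; pop; stack = (empty)
pos 6: push '('; stack = (
pos 7: ')' matches '('; pop; stack = (empty)
pos 8: push '('; stack = (
pos 9: push '['; stack = ([
pos 10: push '('; stack = ([(
pos 11: ')' matches '('; pop; stack = ([
pos 12: ']' matches '['; pop; stack = (
pos 13: push '['; stack = ([
pos 14: ']' matches '['; pop; stack = (
pos 15: push '('; stack = ((
pos 16: ')' matches '('; pop; stack = (
pos 17: push '('; stack = ((
pos 18: ')' matches '('; pop; stack = (
pos 19: push '('; stack = ((
pos 20: ')' matches '('; pop; stack = (
pos 21: ')' matches '('; pop; stack = (empty)
pos 22: saw closer '}' but stack is empty → INVALID
Verdict: unmatched closer '}' at position 22 → no

Answer: no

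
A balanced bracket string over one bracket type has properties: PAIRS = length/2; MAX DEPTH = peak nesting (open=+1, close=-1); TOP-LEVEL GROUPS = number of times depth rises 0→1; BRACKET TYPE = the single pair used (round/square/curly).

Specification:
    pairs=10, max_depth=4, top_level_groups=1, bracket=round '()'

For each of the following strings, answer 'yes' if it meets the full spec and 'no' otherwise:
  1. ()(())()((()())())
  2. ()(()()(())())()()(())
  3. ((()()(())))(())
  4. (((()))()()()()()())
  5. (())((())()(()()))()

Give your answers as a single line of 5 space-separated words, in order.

Answer: no no no yes no

Derivation:
String 1 '()(())()((()())())': depth seq [1 0 1 2 1 0 1 0 1 2 3 2 3 2 1 2 1 0]
  -> pairs=9 depth=3 groups=4 -> no
String 2 '()(()()(())())()()(())': depth seq [1 0 1 2 1 2 1 2 3 2 1 2 1 0 1 0 1 0 1 2 1 0]
  -> pairs=11 depth=3 groups=5 -> no
String 3 '((()()(())))(())': depth seq [1 2 3 2 3 2 3 4 3 2 1 0 1 2 1 0]
  -> pairs=8 depth=4 groups=2 -> no
String 4 '(((()))()()()()()())': depth seq [1 2 3 4 3 2 1 2 1 2 1 2 1 2 1 2 1 2 1 0]
  -> pairs=10 depth=4 groups=1 -> yes
String 5 '(())((())()(()()))()': depth seq [1 2 1 0 1 2 3 2 1 2 1 2 3 2 3 2 1 0 1 0]
  -> pairs=10 depth=3 groups=3 -> no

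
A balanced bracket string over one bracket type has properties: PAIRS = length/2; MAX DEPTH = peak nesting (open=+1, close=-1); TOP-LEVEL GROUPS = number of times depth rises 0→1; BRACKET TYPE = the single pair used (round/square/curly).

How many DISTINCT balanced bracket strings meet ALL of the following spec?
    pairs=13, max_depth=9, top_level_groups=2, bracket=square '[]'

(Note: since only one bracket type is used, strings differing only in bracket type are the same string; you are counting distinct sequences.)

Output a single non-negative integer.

Answer: 2160

Derivation:
Spec: pairs=13 depth=9 groups=2
Count(depth <= 9) = 207596
Count(depth <= 8) = 205436
Count(depth == 9) = 207596 - 205436 = 2160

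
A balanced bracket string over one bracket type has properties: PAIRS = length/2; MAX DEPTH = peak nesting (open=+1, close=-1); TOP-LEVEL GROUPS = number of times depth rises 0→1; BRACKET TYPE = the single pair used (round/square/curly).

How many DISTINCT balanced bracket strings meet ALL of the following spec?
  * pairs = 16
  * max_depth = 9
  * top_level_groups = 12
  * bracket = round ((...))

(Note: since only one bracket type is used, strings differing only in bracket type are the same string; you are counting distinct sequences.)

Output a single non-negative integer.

Spec: pairs=16 depth=9 groups=12
Count(depth <= 9) = 2907
Count(depth <= 8) = 2907
Count(depth == 9) = 2907 - 2907 = 0

Answer: 0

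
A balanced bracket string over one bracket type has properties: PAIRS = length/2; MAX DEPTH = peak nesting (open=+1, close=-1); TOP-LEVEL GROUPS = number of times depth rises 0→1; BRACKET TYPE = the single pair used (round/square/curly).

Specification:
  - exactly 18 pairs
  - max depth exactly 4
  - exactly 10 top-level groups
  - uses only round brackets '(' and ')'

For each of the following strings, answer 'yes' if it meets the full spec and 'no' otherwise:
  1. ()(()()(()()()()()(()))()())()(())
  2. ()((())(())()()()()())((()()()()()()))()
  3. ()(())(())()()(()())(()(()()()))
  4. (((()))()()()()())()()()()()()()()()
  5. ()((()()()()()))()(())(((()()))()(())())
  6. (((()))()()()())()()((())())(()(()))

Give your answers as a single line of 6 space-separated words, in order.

Answer: no no no yes no no

Derivation:
String 1 '()(()()(()()()()()(()))()())()(())': depth seq [1 0 1 2 1 2 1 2 3 2 3 2 3 2 3 2 3 2 3 4 3 2 1 2 1 2 1 0 1 0 1 2 1 0]
  -> pairs=17 depth=4 groups=4 -> no
String 2 '()((())(())()()()()())((()()()()()()))()': depth seq [1 0 1 2 3 2 1 2 3 2 1 2 1 2 1 2 1 2 1 2 1 0 1 2 3 2 3 2 3 2 3 2 3 2 3 2 1 0 1 0]
  -> pairs=20 depth=3 groups=4 -> no
String 3 '()(())(())()()(()())(()(()()()))': depth seq [1 0 1 2 1 0 1 2 1 0 1 0 1 0 1 2 1 2 1 0 1 2 1 2 3 2 3 2 3 2 1 0]
  -> pairs=16 depth=3 groups=7 -> no
String 4 '(((()))()()()()())()()()()()()()()()': depth seq [1 2 3 4 3 2 1 2 1 2 1 2 1 2 1 2 1 0 1 0 1 0 1 0 1 0 1 0 1 0 1 0 1 0 1 0]
  -> pairs=18 depth=4 groups=10 -> yes
String 5 '()((()()()()()))()(())(((()()))()(())())': depth seq [1 0 1 2 3 2 3 2 3 2 3 2 3 2 1 0 1 0 1 2 1 0 1 2 3 4 3 4 3 2 1 2 1 2 3 2 1 2 1 0]
  -> pairs=20 depth=4 groups=5 -> no
String 6 '(((()))()()()())()()((())())(()(()))': depth seq [1 2 3 4 3 2 1 2 1 2 1 2 1 2 1 0 1 0 1 0 1 2 3 2 1 2 1 0 1 2 1 2 3 2 1 0]
  -> pairs=18 depth=4 groups=5 -> no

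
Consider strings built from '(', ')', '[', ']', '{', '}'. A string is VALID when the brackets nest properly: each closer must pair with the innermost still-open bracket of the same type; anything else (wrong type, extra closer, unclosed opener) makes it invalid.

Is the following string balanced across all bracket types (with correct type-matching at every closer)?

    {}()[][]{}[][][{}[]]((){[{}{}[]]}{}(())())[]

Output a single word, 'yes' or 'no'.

Answer: yes

Derivation:
pos 0: push '{'; stack = {
pos 1: '}' matches '{'; pop; stack = (empty)
pos 2: push '('; stack = (
pos 3: ')' matches '('; pop; stack = (empty)
pos 4: push '['; stack = [
pos 5: ']' matches '['; pop; stack = (empty)
pos 6: push '['; stack = [
pos 7: ']' matches '['; pop; stack = (empty)
pos 8: push '{'; stack = {
pos 9: '}' matches '{'; pop; stack = (empty)
pos 10: push '['; stack = [
pos 11: ']' matches '['; pop; stack = (empty)
pos 12: push '['; stack = [
pos 13: ']' matches '['; pop; stack = (empty)
pos 14: push '['; stack = [
pos 15: push '{'; stack = [{
pos 16: '}' matches '{'; pop; stack = [
pos 17: push '['; stack = [[
pos 18: ']' matches '['; pop; stack = [
pos 19: ']' matches '['; pop; stack = (empty)
pos 20: push '('; stack = (
pos 21: push '('; stack = ((
pos 22: ')' matches '('; pop; stack = (
pos 23: push '{'; stack = ({
pos 24: push '['; stack = ({[
pos 25: push '{'; stack = ({[{
pos 26: '}' matches '{'; pop; stack = ({[
pos 27: push '{'; stack = ({[{
pos 28: '}' matches '{'; pop; stack = ({[
pos 29: push '['; stack = ({[[
pos 30: ']' matches '['; pop; stack = ({[
pos 31: ']' matches '['; pop; stack = ({
pos 32: '}' matches '{'; pop; stack = (
pos 33: push '{'; stack = ({
pos 34: '}' matches '{'; pop; stack = (
pos 35: push '('; stack = ((
pos 36: push '('; stack = (((
pos 37: ')' matches '('; pop; stack = ((
pos 38: ')' matches '('; pop; stack = (
pos 39: push '('; stack = ((
pos 40: ')' matches '('; pop; stack = (
pos 41: ')' matches '('; pop; stack = (empty)
pos 42: push '['; stack = [
pos 43: ']' matches '['; pop; stack = (empty)
end: stack empty → VALID
Verdict: properly nested → yes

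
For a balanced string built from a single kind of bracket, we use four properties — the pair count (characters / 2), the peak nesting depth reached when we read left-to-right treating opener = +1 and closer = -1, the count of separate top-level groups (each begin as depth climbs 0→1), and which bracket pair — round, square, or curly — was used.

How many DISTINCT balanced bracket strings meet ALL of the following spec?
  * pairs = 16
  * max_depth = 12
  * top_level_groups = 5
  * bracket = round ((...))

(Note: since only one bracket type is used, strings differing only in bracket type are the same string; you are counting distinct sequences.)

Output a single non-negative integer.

Spec: pairs=16 depth=12 groups=5
Count(depth <= 12) = 2414425
Count(depth <= 11) = 2414420
Count(depth == 12) = 2414425 - 2414420 = 5

Answer: 5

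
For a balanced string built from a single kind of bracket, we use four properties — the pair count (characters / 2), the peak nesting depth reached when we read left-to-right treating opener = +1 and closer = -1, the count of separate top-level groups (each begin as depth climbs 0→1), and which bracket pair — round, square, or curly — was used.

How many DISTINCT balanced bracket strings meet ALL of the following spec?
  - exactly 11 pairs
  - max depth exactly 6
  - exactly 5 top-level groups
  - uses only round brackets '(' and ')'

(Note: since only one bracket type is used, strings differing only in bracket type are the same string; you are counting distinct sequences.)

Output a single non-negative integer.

Answer: 65

Derivation:
Spec: pairs=11 depth=6 groups=5
Count(depth <= 6) = 3635
Count(depth <= 5) = 3570
Count(depth == 6) = 3635 - 3570 = 65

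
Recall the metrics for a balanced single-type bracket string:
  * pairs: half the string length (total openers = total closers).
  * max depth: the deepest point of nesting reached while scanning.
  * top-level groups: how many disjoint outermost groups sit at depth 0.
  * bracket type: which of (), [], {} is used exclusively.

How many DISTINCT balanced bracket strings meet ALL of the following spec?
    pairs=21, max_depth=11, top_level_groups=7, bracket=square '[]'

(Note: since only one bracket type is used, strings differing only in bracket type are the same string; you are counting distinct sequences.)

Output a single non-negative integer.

Answer: 210511

Derivation:
Spec: pairs=21 depth=11 groups=7
Count(depth <= 11) = 463957608
Count(depth <= 10) = 463747097
Count(depth == 11) = 463957608 - 463747097 = 210511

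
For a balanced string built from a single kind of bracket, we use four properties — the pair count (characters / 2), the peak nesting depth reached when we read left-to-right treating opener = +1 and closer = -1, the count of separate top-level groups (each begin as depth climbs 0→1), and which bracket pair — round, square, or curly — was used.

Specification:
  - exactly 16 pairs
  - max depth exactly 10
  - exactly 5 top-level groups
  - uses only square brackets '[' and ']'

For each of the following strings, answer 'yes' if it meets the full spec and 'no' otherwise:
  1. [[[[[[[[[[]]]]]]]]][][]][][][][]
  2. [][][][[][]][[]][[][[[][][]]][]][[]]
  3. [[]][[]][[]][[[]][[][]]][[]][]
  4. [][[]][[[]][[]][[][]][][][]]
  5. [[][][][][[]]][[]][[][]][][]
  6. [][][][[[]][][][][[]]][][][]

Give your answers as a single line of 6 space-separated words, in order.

String 1 '[[[[[[[[[[]]]]]]]]][][]][][][][]': depth seq [1 2 3 4 5 6 7 8 9 10 9 8 7 6 5 4 3 2 1 2 1 2 1 0 1 0 1 0 1 0 1 0]
  -> pairs=16 depth=10 groups=5 -> yes
String 2 '[][][][[][]][[]][[][[[][][]]][]][[]]': depth seq [1 0 1 0 1 0 1 2 1 2 1 0 1 2 1 0 1 2 1 2 3 4 3 4 3 4 3 2 1 2 1 0 1 2 1 0]
  -> pairs=18 depth=4 groups=7 -> no
String 3 '[[]][[]][[]][[[]][[][]]][[]][]': depth seq [1 2 1 0 1 2 1 0 1 2 1 0 1 2 3 2 1 2 3 2 3 2 1 0 1 2 1 0 1 0]
  -> pairs=15 depth=3 groups=6 -> no
String 4 '[][[]][[[]][[]][[][]][][][]]': depth seq [1 0 1 2 1 0 1 2 3 2 1 2 3 2 1 2 3 2 3 2 1 2 1 2 1 2 1 0]
  -> pairs=14 depth=3 groups=3 -> no
String 5 '[[][][][][[]]][[]][[][]][][]': depth seq [1 2 1 2 1 2 1 2 1 2 3 2 1 0 1 2 1 0 1 2 1 2 1 0 1 0 1 0]
  -> pairs=14 depth=3 groups=5 -> no
String 6 '[][][][[[]][][][][[]]][][][]': depth seq [1 0 1 0 1 0 1 2 3 2 1 2 1 2 1 2 1 2 3 2 1 0 1 0 1 0 1 0]
  -> pairs=14 depth=3 groups=7 -> no

Answer: yes no no no no no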